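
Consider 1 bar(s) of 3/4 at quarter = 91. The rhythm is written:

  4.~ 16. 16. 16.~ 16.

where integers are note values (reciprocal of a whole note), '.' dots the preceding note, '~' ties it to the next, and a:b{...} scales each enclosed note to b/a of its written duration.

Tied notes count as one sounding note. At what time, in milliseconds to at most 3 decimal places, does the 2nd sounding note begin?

note 2 onset = 15/8b = 1236.264ms

1. 0.0ms @ 0 + 1236.264ms (15/8)
2. 1236.264ms @ 15/8 + 247.253ms (3/8)
3. 1483.516ms @ 9/4 + 494.505ms (3/4)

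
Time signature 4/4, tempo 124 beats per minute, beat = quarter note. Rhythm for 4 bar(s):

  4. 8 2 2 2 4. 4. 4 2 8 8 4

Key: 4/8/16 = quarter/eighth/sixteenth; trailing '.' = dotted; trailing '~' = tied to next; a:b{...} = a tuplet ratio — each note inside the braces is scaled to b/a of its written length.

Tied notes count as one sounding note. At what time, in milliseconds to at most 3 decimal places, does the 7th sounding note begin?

1. 0.0ms @ 0 + 725.806ms (3/2)
2. 725.806ms @ 3/2 + 241.935ms (1/2)
3. 967.742ms @ 2 + 967.742ms (2)
4. 1935.484ms @ 4 + 967.742ms (2)
5. 2903.226ms @ 6 + 967.742ms (2)
6. 3870.968ms @ 8 + 725.806ms (3/2)
7. 4596.774ms @ 19/2 + 725.806ms (3/2)
8. 5322.581ms @ 11 + 483.871ms (1)
9. 5806.452ms @ 12 + 967.742ms (2)
10. 6774.194ms @ 14 + 241.935ms (1/2)
11. 7016.129ms @ 29/2 + 241.935ms (1/2)
12. 7258.065ms @ 15 + 483.871ms (1)

note 7 onset = 19/2b = 4596.774ms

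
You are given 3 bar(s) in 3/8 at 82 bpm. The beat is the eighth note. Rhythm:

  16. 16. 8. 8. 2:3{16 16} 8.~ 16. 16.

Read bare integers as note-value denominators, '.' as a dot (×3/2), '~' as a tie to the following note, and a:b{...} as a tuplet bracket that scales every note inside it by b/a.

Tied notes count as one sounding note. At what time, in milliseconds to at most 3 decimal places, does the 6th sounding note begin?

note 6 onset = 21/4b = 3841.463ms

1. 0.0ms @ 0 + 548.78ms (3/4)
2. 548.78ms @ 3/4 + 548.78ms (3/4)
3. 1097.561ms @ 3/2 + 1097.561ms (3/2)
4. 2195.122ms @ 3 + 1097.561ms (3/2)
5. 3292.683ms @ 9/2 + 548.78ms (3/4)
6. 3841.463ms @ 21/4 + 548.78ms (3/4)
7. 4390.244ms @ 6 + 1646.341ms (9/4)
8. 6036.585ms @ 33/4 + 548.78ms (3/4)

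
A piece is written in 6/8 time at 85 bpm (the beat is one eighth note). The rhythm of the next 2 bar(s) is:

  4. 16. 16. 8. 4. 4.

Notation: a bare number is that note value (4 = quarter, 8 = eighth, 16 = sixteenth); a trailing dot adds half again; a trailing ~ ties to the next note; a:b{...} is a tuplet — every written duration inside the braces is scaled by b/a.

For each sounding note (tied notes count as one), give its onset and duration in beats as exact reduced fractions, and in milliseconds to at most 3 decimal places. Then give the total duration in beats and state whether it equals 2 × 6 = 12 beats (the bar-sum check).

1) 0.0ms=0b +2117.647ms=3b
2) 2117.647ms=3b +529.412ms=3/4b
3) 2647.059ms=15/4b +529.412ms=3/4b
4) 3176.471ms=9/2b +1058.824ms=3/2b
5) 4235.294ms=6b +2117.647ms=3b
6) 6352.941ms=9b +2117.647ms=3b
Σ=12b of 12 (85bpm 6/8) — PASS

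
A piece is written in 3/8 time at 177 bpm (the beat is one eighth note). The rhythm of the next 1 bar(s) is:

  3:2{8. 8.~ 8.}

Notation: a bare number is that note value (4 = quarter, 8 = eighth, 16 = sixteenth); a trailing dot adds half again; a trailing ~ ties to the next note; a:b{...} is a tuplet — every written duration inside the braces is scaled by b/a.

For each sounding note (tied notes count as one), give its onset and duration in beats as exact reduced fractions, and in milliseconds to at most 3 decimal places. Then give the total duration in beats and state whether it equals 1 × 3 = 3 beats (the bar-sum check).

1) 0.0ms=0b +338.983ms=1b
2) 338.983ms=1b +677.966ms=2b
Σ=3b of 3 (177bpm 3/8) — PASS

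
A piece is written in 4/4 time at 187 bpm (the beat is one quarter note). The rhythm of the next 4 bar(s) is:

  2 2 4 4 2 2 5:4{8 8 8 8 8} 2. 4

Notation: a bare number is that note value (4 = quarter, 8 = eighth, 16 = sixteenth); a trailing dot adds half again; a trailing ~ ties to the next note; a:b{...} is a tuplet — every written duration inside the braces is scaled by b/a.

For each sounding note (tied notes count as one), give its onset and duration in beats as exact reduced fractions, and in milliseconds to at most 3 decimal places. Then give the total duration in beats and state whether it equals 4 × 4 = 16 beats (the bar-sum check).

1) 0.0ms=0b +641.711ms=2b
2) 641.711ms=2b +641.711ms=2b
3) 1283.422ms=4b +320.856ms=1b
4) 1604.278ms=5b +320.856ms=1b
5) 1925.134ms=6b +641.711ms=2b
6) 2566.845ms=8b +641.711ms=2b
7) 3208.556ms=10b +128.342ms=2/5b
8) 3336.898ms=52/5b +128.342ms=2/5b
9) 3465.241ms=54/5b +128.342ms=2/5b
10) 3593.583ms=56/5b +128.342ms=2/5b
11) 3721.925ms=58/5b +128.342ms=2/5b
12) 3850.267ms=12b +962.567ms=3b
13) 4812.834ms=15b +320.856ms=1b
Σ=16b of 16 (187bpm 4/4) — PASS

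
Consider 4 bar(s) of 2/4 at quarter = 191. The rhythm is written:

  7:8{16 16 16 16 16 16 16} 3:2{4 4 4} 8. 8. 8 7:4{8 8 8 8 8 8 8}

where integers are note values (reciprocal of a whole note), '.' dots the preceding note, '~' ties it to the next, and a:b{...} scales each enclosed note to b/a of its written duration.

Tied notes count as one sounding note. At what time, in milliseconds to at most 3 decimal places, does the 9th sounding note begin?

1. 0.0ms @ 0 + 89.753ms (2/7)
2. 89.753ms @ 2/7 + 89.753ms (2/7)
3. 179.506ms @ 4/7 + 89.753ms (2/7)
4. 269.26ms @ 6/7 + 89.753ms (2/7)
5. 359.013ms @ 8/7 + 89.753ms (2/7)
6. 448.766ms @ 10/7 + 89.753ms (2/7)
7. 538.519ms @ 12/7 + 89.753ms (2/7)
8. 628.272ms @ 2 + 209.424ms (2/3)
9. 837.696ms @ 8/3 + 209.424ms (2/3)
10. 1047.12ms @ 10/3 + 209.424ms (2/3)
11. 1256.545ms @ 4 + 235.602ms (3/4)
12. 1492.147ms @ 19/4 + 235.602ms (3/4)
13. 1727.749ms @ 11/2 + 157.068ms (1/2)
14. 1884.817ms @ 6 + 89.753ms (2/7)
15. 1974.57ms @ 44/7 + 89.753ms (2/7)
16. 2064.323ms @ 46/7 + 89.753ms (2/7)
17. 2154.076ms @ 48/7 + 89.753ms (2/7)
18. 2243.829ms @ 50/7 + 89.753ms (2/7)
19. 2333.583ms @ 52/7 + 89.753ms (2/7)
20. 2423.336ms @ 54/7 + 89.753ms (2/7)

note 9 onset = 8/3b = 837.696ms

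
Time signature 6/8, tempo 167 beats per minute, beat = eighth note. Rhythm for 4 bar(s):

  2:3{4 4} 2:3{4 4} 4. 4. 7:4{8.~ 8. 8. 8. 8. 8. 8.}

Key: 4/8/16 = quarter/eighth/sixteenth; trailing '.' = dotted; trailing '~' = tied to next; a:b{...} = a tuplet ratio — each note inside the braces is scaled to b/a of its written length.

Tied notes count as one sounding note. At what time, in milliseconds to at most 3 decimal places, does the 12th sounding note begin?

note 12 onset = 162/7b = 8314.799ms

1. 0.0ms @ 0 + 1077.844ms (3)
2. 1077.844ms @ 3 + 1077.844ms (3)
3. 2155.689ms @ 6 + 1077.844ms (3)
4. 3233.533ms @ 9 + 1077.844ms (3)
5. 4311.377ms @ 12 + 1077.844ms (3)
6. 5389.222ms @ 15 + 1077.844ms (3)
7. 6467.066ms @ 18 + 615.911ms (12/7)
8. 7082.977ms @ 138/7 + 307.956ms (6/7)
9. 7390.932ms @ 144/7 + 307.956ms (6/7)
10. 7698.888ms @ 150/7 + 307.956ms (6/7)
11. 8006.843ms @ 156/7 + 307.956ms (6/7)
12. 8314.799ms @ 162/7 + 307.956ms (6/7)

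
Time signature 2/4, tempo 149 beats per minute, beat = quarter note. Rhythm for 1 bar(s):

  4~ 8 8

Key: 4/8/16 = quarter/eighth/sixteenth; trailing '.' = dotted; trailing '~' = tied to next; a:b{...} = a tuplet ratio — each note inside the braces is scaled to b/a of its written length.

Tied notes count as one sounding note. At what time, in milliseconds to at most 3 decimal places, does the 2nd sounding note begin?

note 2 onset = 3/2b = 604.027ms

1. 0.0ms @ 0 + 604.027ms (3/2)
2. 604.027ms @ 3/2 + 201.342ms (1/2)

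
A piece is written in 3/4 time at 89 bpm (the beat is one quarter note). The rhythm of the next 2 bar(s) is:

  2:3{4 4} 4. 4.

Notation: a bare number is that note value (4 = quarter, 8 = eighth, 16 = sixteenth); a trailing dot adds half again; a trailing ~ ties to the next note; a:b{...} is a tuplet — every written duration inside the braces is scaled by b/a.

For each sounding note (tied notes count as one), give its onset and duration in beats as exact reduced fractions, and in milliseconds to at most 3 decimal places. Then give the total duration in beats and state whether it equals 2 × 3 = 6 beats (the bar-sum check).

1) 0.0ms=0b +1011.236ms=3/2b
2) 1011.236ms=3/2b +1011.236ms=3/2b
3) 2022.472ms=3b +1011.236ms=3/2b
4) 3033.708ms=9/2b +1011.236ms=3/2b
Σ=6b of 6 (89bpm 3/4) — PASS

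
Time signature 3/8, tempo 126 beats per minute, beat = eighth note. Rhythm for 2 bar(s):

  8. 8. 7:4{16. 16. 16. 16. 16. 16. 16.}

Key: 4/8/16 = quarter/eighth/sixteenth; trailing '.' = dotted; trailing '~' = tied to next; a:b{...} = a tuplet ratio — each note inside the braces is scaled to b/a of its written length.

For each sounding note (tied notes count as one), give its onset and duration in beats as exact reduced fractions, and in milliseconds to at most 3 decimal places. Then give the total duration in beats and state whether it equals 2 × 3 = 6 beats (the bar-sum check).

1) 0.0ms=0b +714.286ms=3/2b
2) 714.286ms=3/2b +714.286ms=3/2b
3) 1428.571ms=3b +204.082ms=3/7b
4) 1632.653ms=24/7b +204.082ms=3/7b
5) 1836.735ms=27/7b +204.082ms=3/7b
6) 2040.816ms=30/7b +204.082ms=3/7b
7) 2244.898ms=33/7b +204.082ms=3/7b
8) 2448.98ms=36/7b +204.082ms=3/7b
9) 2653.061ms=39/7b +204.082ms=3/7b
Σ=6b of 6 (126bpm 3/8) — PASS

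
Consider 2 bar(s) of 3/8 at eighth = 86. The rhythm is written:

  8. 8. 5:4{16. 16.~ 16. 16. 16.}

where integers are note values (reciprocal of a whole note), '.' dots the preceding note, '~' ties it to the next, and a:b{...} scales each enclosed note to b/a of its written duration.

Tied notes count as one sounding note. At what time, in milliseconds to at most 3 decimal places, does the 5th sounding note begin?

1. 0.0ms @ 0 + 1046.512ms (3/2)
2. 1046.512ms @ 3/2 + 1046.512ms (3/2)
3. 2093.023ms @ 3 + 418.605ms (3/5)
4. 2511.628ms @ 18/5 + 837.209ms (6/5)
5. 3348.837ms @ 24/5 + 418.605ms (3/5)
6. 3767.442ms @ 27/5 + 418.605ms (3/5)

note 5 onset = 24/5b = 3348.837ms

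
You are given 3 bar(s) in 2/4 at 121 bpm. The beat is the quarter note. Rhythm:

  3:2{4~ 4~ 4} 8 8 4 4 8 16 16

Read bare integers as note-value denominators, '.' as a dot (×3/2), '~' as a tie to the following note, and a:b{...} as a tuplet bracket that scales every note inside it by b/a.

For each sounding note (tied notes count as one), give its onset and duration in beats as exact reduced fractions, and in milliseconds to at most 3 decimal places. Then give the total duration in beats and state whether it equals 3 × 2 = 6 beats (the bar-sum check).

1) 0.0ms=0b +991.736ms=2b
2) 991.736ms=2b +247.934ms=1/2b
3) 1239.669ms=5/2b +247.934ms=1/2b
4) 1487.603ms=3b +495.868ms=1b
5) 1983.471ms=4b +495.868ms=1b
6) 2479.339ms=5b +247.934ms=1/2b
7) 2727.273ms=11/2b +123.967ms=1/4b
8) 2851.24ms=23/4b +123.967ms=1/4b
Σ=6b of 6 (121bpm 2/4) — PASS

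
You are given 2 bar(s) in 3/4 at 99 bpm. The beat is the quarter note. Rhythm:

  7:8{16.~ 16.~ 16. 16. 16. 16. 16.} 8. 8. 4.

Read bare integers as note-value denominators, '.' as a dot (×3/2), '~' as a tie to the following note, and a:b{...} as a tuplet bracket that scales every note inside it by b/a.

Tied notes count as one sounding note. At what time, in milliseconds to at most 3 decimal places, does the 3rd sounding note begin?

1. 0.0ms @ 0 + 779.221ms (9/7)
2. 779.221ms @ 9/7 + 259.74ms (3/7)
3. 1038.961ms @ 12/7 + 259.74ms (3/7)
4. 1298.701ms @ 15/7 + 259.74ms (3/7)
5. 1558.442ms @ 18/7 + 259.74ms (3/7)
6. 1818.182ms @ 3 + 454.545ms (3/4)
7. 2272.727ms @ 15/4 + 454.545ms (3/4)
8. 2727.273ms @ 9/2 + 909.091ms (3/2)

note 3 onset = 12/7b = 1038.961ms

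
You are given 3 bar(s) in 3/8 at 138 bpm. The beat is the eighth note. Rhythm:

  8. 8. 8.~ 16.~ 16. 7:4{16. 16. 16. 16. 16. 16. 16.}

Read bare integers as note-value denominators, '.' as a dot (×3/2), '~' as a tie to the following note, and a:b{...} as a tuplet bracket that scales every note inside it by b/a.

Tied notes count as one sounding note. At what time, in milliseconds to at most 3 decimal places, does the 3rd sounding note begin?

note 3 onset = 3b = 1304.348ms

1. 0.0ms @ 0 + 652.174ms (3/2)
2. 652.174ms @ 3/2 + 652.174ms (3/2)
3. 1304.348ms @ 3 + 1304.348ms (3)
4. 2608.696ms @ 6 + 186.335ms (3/7)
5. 2795.031ms @ 45/7 + 186.335ms (3/7)
6. 2981.366ms @ 48/7 + 186.335ms (3/7)
7. 3167.702ms @ 51/7 + 186.335ms (3/7)
8. 3354.037ms @ 54/7 + 186.335ms (3/7)
9. 3540.373ms @ 57/7 + 186.335ms (3/7)
10. 3726.708ms @ 60/7 + 186.335ms (3/7)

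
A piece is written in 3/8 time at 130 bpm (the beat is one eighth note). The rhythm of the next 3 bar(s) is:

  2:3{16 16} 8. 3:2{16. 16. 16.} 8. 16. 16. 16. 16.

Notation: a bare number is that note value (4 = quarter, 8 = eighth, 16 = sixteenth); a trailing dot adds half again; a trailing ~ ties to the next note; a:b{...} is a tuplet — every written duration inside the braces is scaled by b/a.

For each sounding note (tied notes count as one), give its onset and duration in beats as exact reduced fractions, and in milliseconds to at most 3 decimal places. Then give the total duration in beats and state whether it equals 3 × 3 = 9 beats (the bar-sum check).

1) 0.0ms=0b +346.154ms=3/4b
2) 346.154ms=3/4b +346.154ms=3/4b
3) 692.308ms=3/2b +692.308ms=3/2b
4) 1384.615ms=3b +230.769ms=1/2b
5) 1615.385ms=7/2b +230.769ms=1/2b
6) 1846.154ms=4b +230.769ms=1/2b
7) 2076.923ms=9/2b +692.308ms=3/2b
8) 2769.231ms=6b +346.154ms=3/4b
9) 3115.385ms=27/4b +346.154ms=3/4b
10) 3461.538ms=15/2b +346.154ms=3/4b
11) 3807.692ms=33/4b +346.154ms=3/4b
Σ=9b of 9 (130bpm 3/8) — PASS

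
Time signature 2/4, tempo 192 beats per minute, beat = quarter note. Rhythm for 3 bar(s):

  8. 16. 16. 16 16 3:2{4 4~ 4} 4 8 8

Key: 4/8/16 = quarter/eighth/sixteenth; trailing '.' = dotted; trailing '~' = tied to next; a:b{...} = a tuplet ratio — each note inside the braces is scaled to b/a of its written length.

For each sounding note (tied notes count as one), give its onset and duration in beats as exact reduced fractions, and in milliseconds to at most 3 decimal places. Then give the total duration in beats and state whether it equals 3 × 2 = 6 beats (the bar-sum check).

1) 0.0ms=0b +234.375ms=3/4b
2) 234.375ms=3/4b +117.188ms=3/8b
3) 351.562ms=9/8b +117.188ms=3/8b
4) 468.75ms=3/2b +78.125ms=1/4b
5) 546.875ms=7/4b +78.125ms=1/4b
6) 625.0ms=2b +208.333ms=2/3b
7) 833.333ms=8/3b +416.667ms=4/3b
8) 1250.0ms=4b +312.5ms=1b
9) 1562.5ms=5b +156.25ms=1/2b
10) 1718.75ms=11/2b +156.25ms=1/2b
Σ=6b of 6 (192bpm 2/4) — PASS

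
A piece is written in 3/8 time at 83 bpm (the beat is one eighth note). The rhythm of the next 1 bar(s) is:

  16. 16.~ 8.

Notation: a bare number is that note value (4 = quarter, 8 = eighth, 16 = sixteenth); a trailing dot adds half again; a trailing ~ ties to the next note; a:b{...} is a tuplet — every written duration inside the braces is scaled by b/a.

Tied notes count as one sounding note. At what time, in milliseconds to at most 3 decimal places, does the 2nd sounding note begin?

note 2 onset = 3/4b = 542.169ms

1. 0.0ms @ 0 + 542.169ms (3/4)
2. 542.169ms @ 3/4 + 1626.506ms (9/4)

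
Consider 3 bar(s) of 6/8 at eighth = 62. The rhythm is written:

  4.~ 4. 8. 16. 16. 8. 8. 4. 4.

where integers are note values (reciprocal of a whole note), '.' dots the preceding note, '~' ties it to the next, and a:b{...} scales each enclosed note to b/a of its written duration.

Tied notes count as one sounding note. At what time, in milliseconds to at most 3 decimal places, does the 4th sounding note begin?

1. 0.0ms @ 0 + 5806.452ms (6)
2. 5806.452ms @ 6 + 1451.613ms (3/2)
3. 7258.065ms @ 15/2 + 725.806ms (3/4)
4. 7983.871ms @ 33/4 + 725.806ms (3/4)
5. 8709.677ms @ 9 + 1451.613ms (3/2)
6. 10161.29ms @ 21/2 + 1451.613ms (3/2)
7. 11612.903ms @ 12 + 2903.226ms (3)
8. 14516.129ms @ 15 + 2903.226ms (3)

note 4 onset = 33/4b = 7983.871ms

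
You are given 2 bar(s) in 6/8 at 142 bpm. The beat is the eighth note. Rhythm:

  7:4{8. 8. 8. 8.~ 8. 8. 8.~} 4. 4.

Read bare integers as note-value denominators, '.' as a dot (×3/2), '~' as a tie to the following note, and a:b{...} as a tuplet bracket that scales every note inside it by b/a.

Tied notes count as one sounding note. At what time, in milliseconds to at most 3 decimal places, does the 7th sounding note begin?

note 7 onset = 9b = 3802.817ms

1. 0.0ms @ 0 + 362.173ms (6/7)
2. 362.173ms @ 6/7 + 362.173ms (6/7)
3. 724.346ms @ 12/7 + 362.173ms (6/7)
4. 1086.519ms @ 18/7 + 724.346ms (12/7)
5. 1810.865ms @ 30/7 + 362.173ms (6/7)
6. 2173.038ms @ 36/7 + 1629.779ms (27/7)
7. 3802.817ms @ 9 + 1267.606ms (3)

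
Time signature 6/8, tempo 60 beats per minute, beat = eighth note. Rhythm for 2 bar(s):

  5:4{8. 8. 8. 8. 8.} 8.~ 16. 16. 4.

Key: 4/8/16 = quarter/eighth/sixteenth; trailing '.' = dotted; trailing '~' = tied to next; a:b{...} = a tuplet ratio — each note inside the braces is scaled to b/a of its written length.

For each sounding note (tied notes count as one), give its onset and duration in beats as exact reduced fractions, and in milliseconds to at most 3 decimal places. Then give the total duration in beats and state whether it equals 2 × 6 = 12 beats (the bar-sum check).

1) 0.0ms=0b +1200.0ms=6/5b
2) 1200.0ms=6/5b +1200.0ms=6/5b
3) 2400.0ms=12/5b +1200.0ms=6/5b
4) 3600.0ms=18/5b +1200.0ms=6/5b
5) 4800.0ms=24/5b +1200.0ms=6/5b
6) 6000.0ms=6b +2250.0ms=9/4b
7) 8250.0ms=33/4b +750.0ms=3/4b
8) 9000.0ms=9b +3000.0ms=3b
Σ=12b of 12 (60bpm 6/8) — PASS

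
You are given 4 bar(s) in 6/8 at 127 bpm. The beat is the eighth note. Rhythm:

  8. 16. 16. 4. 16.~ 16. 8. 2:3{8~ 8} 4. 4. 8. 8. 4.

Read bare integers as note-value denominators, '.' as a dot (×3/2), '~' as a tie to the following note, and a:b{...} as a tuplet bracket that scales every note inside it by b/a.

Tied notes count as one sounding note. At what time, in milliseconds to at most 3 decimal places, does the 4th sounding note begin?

note 4 onset = 3b = 1417.323ms

1. 0.0ms @ 0 + 708.661ms (3/2)
2. 708.661ms @ 3/2 + 354.331ms (3/4)
3. 1062.992ms @ 9/4 + 354.331ms (3/4)
4. 1417.323ms @ 3 + 1417.323ms (3)
5. 2834.646ms @ 6 + 708.661ms (3/2)
6. 3543.307ms @ 15/2 + 708.661ms (3/2)
7. 4251.969ms @ 9 + 1417.323ms (3)
8. 5669.291ms @ 12 + 1417.323ms (3)
9. 7086.614ms @ 15 + 1417.323ms (3)
10. 8503.937ms @ 18 + 708.661ms (3/2)
11. 9212.598ms @ 39/2 + 708.661ms (3/2)
12. 9921.26ms @ 21 + 1417.323ms (3)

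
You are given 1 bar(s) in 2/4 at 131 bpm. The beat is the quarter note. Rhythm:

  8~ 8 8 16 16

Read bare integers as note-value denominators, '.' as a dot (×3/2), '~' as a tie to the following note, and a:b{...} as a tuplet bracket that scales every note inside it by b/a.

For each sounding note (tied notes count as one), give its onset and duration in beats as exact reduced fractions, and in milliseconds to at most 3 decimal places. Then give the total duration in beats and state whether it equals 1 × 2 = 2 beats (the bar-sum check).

1) 0.0ms=0b +458.015ms=1b
2) 458.015ms=1b +229.008ms=1/2b
3) 687.023ms=3/2b +114.504ms=1/4b
4) 801.527ms=7/4b +114.504ms=1/4b
Σ=2b of 2 (131bpm 2/4) — PASS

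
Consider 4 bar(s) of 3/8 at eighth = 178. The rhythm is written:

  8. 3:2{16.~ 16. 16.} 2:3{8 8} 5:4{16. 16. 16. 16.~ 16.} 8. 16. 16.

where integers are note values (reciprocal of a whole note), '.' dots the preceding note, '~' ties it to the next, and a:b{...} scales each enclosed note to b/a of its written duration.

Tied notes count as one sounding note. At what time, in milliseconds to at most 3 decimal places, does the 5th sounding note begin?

note 5 onset = 9/2b = 1516.854ms

1. 0.0ms @ 0 + 505.618ms (3/2)
2. 505.618ms @ 3/2 + 337.079ms (1)
3. 842.697ms @ 5/2 + 168.539ms (1/2)
4. 1011.236ms @ 3 + 505.618ms (3/2)
5. 1516.854ms @ 9/2 + 505.618ms (3/2)
6. 2022.472ms @ 6 + 202.247ms (3/5)
7. 2224.719ms @ 33/5 + 202.247ms (3/5)
8. 2426.966ms @ 36/5 + 202.247ms (3/5)
9. 2629.213ms @ 39/5 + 404.494ms (6/5)
10. 3033.708ms @ 9 + 505.618ms (3/2)
11. 3539.326ms @ 21/2 + 252.809ms (3/4)
12. 3792.135ms @ 45/4 + 252.809ms (3/4)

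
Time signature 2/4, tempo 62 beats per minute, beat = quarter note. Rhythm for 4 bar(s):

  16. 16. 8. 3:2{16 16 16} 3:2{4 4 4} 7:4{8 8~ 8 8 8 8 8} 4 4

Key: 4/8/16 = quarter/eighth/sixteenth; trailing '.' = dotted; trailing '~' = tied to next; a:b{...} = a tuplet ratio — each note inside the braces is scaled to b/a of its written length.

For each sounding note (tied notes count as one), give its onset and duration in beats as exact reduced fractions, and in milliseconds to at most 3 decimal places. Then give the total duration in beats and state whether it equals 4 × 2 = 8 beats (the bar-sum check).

1) 0.0ms=0b +362.903ms=3/8b
2) 362.903ms=3/8b +362.903ms=3/8b
3) 725.806ms=3/4b +725.806ms=3/4b
4) 1451.613ms=3/2b +161.29ms=1/6b
5) 1612.903ms=5/3b +161.29ms=1/6b
6) 1774.194ms=11/6b +161.29ms=1/6b
7) 1935.484ms=2b +645.161ms=2/3b
8) 2580.645ms=8/3b +645.161ms=2/3b
9) 3225.806ms=10/3b +645.161ms=2/3b
10) 3870.968ms=4b +276.498ms=2/7b
11) 4147.465ms=30/7b +552.995ms=4/7b
12) 4700.461ms=34/7b +276.498ms=2/7b
13) 4976.959ms=36/7b +276.498ms=2/7b
14) 5253.456ms=38/7b +276.498ms=2/7b
15) 5529.954ms=40/7b +276.498ms=2/7b
16) 5806.452ms=6b +967.742ms=1b
17) 6774.194ms=7b +967.742ms=1b
Σ=8b of 8 (62bpm 2/4) — PASS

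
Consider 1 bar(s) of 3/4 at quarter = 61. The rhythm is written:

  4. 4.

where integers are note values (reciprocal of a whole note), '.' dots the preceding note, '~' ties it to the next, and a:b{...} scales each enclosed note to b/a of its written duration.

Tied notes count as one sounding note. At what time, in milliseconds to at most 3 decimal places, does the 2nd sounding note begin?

1. 0.0ms @ 0 + 1475.41ms (3/2)
2. 1475.41ms @ 3/2 + 1475.41ms (3/2)

note 2 onset = 3/2b = 1475.41ms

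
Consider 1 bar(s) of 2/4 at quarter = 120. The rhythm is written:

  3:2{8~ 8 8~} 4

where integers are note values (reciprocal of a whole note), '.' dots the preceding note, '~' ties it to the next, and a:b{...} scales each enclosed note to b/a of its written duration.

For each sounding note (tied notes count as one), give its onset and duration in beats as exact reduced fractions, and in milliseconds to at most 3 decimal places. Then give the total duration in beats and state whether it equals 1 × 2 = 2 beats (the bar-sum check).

1) 0.0ms=0b +333.333ms=2/3b
2) 333.333ms=2/3b +666.667ms=4/3b
Σ=2b of 2 (120bpm 2/4) — PASS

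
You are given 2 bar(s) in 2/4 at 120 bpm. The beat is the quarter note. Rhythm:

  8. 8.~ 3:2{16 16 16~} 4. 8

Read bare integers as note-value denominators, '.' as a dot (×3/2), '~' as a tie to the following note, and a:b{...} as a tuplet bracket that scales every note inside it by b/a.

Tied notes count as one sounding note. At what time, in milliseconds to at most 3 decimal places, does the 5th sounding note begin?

note 5 onset = 7/2b = 1750.0ms

1. 0.0ms @ 0 + 375.0ms (3/4)
2. 375.0ms @ 3/4 + 458.333ms (11/12)
3. 833.333ms @ 5/3 + 83.333ms (1/6)
4. 916.667ms @ 11/6 + 833.333ms (5/3)
5. 1750.0ms @ 7/2 + 250.0ms (1/2)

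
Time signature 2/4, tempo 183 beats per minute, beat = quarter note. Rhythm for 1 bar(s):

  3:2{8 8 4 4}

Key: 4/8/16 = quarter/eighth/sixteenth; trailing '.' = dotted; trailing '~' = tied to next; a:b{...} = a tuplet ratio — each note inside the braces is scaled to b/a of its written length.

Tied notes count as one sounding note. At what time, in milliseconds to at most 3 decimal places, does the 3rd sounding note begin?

note 3 onset = 2/3b = 218.579ms

1. 0.0ms @ 0 + 109.29ms (1/3)
2. 109.29ms @ 1/3 + 109.29ms (1/3)
3. 218.579ms @ 2/3 + 218.579ms (2/3)
4. 437.158ms @ 4/3 + 218.579ms (2/3)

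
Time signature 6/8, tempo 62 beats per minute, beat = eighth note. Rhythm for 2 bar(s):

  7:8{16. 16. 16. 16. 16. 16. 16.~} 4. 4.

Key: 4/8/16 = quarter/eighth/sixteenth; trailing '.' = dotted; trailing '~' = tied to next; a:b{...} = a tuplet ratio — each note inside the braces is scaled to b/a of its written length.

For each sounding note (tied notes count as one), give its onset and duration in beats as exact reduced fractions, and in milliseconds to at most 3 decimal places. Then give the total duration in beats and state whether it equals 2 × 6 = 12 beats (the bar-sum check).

1) 0.0ms=0b +829.493ms=6/7b
2) 829.493ms=6/7b +829.493ms=6/7b
3) 1658.986ms=12/7b +829.493ms=6/7b
4) 2488.479ms=18/7b +829.493ms=6/7b
5) 3317.972ms=24/7b +829.493ms=6/7b
6) 4147.465ms=30/7b +829.493ms=6/7b
7) 4976.959ms=36/7b +3732.719ms=27/7b
8) 8709.677ms=9b +2903.226ms=3b
Σ=12b of 12 (62bpm 6/8) — PASS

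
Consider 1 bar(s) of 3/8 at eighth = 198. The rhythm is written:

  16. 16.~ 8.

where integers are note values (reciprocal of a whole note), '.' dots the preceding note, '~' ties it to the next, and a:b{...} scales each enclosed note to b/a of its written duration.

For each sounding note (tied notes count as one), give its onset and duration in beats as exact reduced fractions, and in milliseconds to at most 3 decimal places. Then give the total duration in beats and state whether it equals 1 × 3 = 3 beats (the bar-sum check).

1) 0.0ms=0b +227.273ms=3/4b
2) 227.273ms=3/4b +681.818ms=9/4b
Σ=3b of 3 (198bpm 3/8) — PASS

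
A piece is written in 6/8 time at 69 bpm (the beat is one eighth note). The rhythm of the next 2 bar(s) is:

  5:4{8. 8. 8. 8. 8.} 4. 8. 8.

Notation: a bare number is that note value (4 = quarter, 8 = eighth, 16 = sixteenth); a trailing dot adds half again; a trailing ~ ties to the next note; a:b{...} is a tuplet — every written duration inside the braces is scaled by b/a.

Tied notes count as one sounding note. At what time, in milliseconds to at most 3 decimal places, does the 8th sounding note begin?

note 8 onset = 21/2b = 9130.435ms

1. 0.0ms @ 0 + 1043.478ms (6/5)
2. 1043.478ms @ 6/5 + 1043.478ms (6/5)
3. 2086.957ms @ 12/5 + 1043.478ms (6/5)
4. 3130.435ms @ 18/5 + 1043.478ms (6/5)
5. 4173.913ms @ 24/5 + 1043.478ms (6/5)
6. 5217.391ms @ 6 + 2608.696ms (3)
7. 7826.087ms @ 9 + 1304.348ms (3/2)
8. 9130.435ms @ 21/2 + 1304.348ms (3/2)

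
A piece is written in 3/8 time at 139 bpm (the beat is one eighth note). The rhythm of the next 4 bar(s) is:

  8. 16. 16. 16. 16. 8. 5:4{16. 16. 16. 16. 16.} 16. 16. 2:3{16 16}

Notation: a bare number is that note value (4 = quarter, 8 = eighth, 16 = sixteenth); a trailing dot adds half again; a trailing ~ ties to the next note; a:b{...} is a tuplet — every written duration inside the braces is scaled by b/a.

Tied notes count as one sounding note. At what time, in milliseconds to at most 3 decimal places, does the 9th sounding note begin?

note 9 onset = 36/5b = 3107.914ms

1. 0.0ms @ 0 + 647.482ms (3/2)
2. 647.482ms @ 3/2 + 323.741ms (3/4)
3. 971.223ms @ 9/4 + 323.741ms (3/4)
4. 1294.964ms @ 3 + 323.741ms (3/4)
5. 1618.705ms @ 15/4 + 323.741ms (3/4)
6. 1942.446ms @ 9/2 + 647.482ms (3/2)
7. 2589.928ms @ 6 + 258.993ms (3/5)
8. 2848.921ms @ 33/5 + 258.993ms (3/5)
9. 3107.914ms @ 36/5 + 258.993ms (3/5)
10. 3366.906ms @ 39/5 + 258.993ms (3/5)
11. 3625.899ms @ 42/5 + 258.993ms (3/5)
12. 3884.892ms @ 9 + 323.741ms (3/4)
13. 4208.633ms @ 39/4 + 323.741ms (3/4)
14. 4532.374ms @ 21/2 + 323.741ms (3/4)
15. 4856.115ms @ 45/4 + 323.741ms (3/4)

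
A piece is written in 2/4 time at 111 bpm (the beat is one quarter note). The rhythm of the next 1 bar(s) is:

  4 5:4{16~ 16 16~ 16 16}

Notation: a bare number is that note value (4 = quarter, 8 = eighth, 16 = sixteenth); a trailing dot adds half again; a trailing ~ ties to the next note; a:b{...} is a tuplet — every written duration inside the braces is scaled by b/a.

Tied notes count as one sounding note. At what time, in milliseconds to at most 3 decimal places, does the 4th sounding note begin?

note 4 onset = 9/5b = 972.973ms

1. 0.0ms @ 0 + 540.541ms (1)
2. 540.541ms @ 1 + 216.216ms (2/5)
3. 756.757ms @ 7/5 + 216.216ms (2/5)
4. 972.973ms @ 9/5 + 108.108ms (1/5)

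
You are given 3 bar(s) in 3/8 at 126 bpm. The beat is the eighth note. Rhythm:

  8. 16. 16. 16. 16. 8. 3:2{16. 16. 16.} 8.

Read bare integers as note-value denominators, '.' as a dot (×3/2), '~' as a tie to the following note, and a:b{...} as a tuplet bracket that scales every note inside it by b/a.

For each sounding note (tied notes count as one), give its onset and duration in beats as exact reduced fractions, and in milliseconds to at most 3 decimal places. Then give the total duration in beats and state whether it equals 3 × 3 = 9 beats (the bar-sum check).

1) 0.0ms=0b +714.286ms=3/2b
2) 714.286ms=3/2b +357.143ms=3/4b
3) 1071.429ms=9/4b +357.143ms=3/4b
4) 1428.571ms=3b +357.143ms=3/4b
5) 1785.714ms=15/4b +357.143ms=3/4b
6) 2142.857ms=9/2b +714.286ms=3/2b
7) 2857.143ms=6b +238.095ms=1/2b
8) 3095.238ms=13/2b +238.095ms=1/2b
9) 3333.333ms=7b +238.095ms=1/2b
10) 3571.429ms=15/2b +714.286ms=3/2b
Σ=9b of 9 (126bpm 3/8) — PASS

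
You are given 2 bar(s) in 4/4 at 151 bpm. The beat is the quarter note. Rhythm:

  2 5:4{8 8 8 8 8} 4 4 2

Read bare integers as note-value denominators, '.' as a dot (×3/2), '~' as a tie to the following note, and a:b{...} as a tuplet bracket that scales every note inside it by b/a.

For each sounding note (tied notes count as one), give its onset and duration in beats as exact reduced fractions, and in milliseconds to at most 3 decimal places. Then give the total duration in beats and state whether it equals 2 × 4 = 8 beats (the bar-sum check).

1) 0.0ms=0b +794.702ms=2b
2) 794.702ms=2b +158.94ms=2/5b
3) 953.642ms=12/5b +158.94ms=2/5b
4) 1112.583ms=14/5b +158.94ms=2/5b
5) 1271.523ms=16/5b +158.94ms=2/5b
6) 1430.464ms=18/5b +158.94ms=2/5b
7) 1589.404ms=4b +397.351ms=1b
8) 1986.755ms=5b +397.351ms=1b
9) 2384.106ms=6b +794.702ms=2b
Σ=8b of 8 (151bpm 4/4) — PASS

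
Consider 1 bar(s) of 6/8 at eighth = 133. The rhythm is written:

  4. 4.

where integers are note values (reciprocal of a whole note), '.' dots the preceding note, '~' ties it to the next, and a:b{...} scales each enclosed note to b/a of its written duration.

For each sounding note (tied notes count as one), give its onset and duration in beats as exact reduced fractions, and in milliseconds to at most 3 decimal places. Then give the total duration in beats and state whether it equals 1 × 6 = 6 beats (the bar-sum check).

1) 0.0ms=0b +1353.383ms=3b
2) 1353.383ms=3b +1353.383ms=3b
Σ=6b of 6 (133bpm 6/8) — PASS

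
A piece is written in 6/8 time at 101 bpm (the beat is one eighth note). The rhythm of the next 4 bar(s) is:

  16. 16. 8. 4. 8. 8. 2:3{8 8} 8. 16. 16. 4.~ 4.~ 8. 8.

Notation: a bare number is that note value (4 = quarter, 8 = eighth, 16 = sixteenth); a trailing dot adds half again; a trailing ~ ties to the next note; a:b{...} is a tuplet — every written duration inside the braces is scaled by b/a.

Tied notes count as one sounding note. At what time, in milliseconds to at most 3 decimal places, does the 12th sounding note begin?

1. 0.0ms @ 0 + 445.545ms (3/4)
2. 445.545ms @ 3/4 + 445.545ms (3/4)
3. 891.089ms @ 3/2 + 891.089ms (3/2)
4. 1782.178ms @ 3 + 1782.178ms (3)
5. 3564.356ms @ 6 + 891.089ms (3/2)
6. 4455.446ms @ 15/2 + 891.089ms (3/2)
7. 5346.535ms @ 9 + 891.089ms (3/2)
8. 6237.624ms @ 21/2 + 891.089ms (3/2)
9. 7128.713ms @ 12 + 891.089ms (3/2)
10. 8019.802ms @ 27/2 + 445.545ms (3/4)
11. 8465.347ms @ 57/4 + 445.545ms (3/4)
12. 8910.891ms @ 15 + 4455.446ms (15/2)
13. 13366.337ms @ 45/2 + 891.089ms (3/2)

note 12 onset = 15b = 8910.891ms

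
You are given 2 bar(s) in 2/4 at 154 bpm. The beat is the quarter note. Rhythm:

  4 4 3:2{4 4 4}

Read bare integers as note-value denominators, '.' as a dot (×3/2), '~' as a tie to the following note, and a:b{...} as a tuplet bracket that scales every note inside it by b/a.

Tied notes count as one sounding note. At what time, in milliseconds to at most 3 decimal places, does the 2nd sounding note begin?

note 2 onset = 1b = 389.61ms

1. 0.0ms @ 0 + 389.61ms (1)
2. 389.61ms @ 1 + 389.61ms (1)
3. 779.221ms @ 2 + 259.74ms (2/3)
4. 1038.961ms @ 8/3 + 259.74ms (2/3)
5. 1298.701ms @ 10/3 + 259.74ms (2/3)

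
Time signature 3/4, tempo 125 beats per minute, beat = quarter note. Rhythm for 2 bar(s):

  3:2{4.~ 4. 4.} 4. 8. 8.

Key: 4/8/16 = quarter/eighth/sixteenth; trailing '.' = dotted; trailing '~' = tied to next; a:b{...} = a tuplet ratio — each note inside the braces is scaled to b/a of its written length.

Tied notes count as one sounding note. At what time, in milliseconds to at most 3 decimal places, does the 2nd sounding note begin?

note 2 onset = 2b = 960.0ms

1. 0.0ms @ 0 + 960.0ms (2)
2. 960.0ms @ 2 + 480.0ms (1)
3. 1440.0ms @ 3 + 720.0ms (3/2)
4. 2160.0ms @ 9/2 + 360.0ms (3/4)
5. 2520.0ms @ 21/4 + 360.0ms (3/4)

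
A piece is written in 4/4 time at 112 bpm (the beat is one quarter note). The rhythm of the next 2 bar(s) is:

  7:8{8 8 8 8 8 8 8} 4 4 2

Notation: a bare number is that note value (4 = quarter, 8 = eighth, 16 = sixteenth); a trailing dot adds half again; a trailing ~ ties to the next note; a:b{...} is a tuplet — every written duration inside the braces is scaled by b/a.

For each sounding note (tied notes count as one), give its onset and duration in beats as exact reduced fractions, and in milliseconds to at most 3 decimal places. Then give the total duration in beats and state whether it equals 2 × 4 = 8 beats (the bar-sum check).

1) 0.0ms=0b +306.122ms=4/7b
2) 306.122ms=4/7b +306.122ms=4/7b
3) 612.245ms=8/7b +306.122ms=4/7b
4) 918.367ms=12/7b +306.122ms=4/7b
5) 1224.49ms=16/7b +306.122ms=4/7b
6) 1530.612ms=20/7b +306.122ms=4/7b
7) 1836.735ms=24/7b +306.122ms=4/7b
8) 2142.857ms=4b +535.714ms=1b
9) 2678.571ms=5b +535.714ms=1b
10) 3214.286ms=6b +1071.429ms=2b
Σ=8b of 8 (112bpm 4/4) — PASS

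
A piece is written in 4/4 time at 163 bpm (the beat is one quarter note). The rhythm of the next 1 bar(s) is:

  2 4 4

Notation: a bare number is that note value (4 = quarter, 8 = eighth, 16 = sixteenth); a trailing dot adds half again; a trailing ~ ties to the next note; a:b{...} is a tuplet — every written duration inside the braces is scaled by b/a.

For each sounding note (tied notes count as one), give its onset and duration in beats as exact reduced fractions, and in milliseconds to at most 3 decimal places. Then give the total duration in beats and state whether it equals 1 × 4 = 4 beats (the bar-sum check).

1) 0.0ms=0b +736.196ms=2b
2) 736.196ms=2b +368.098ms=1b
3) 1104.294ms=3b +368.098ms=1b
Σ=4b of 4 (163bpm 4/4) — PASS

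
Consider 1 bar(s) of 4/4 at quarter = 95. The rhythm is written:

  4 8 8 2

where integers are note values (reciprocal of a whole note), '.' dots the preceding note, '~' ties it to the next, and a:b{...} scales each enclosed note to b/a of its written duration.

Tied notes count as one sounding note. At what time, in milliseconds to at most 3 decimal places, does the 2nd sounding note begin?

1. 0.0ms @ 0 + 631.579ms (1)
2. 631.579ms @ 1 + 315.789ms (1/2)
3. 947.368ms @ 3/2 + 315.789ms (1/2)
4. 1263.158ms @ 2 + 1263.158ms (2)

note 2 onset = 1b = 631.579ms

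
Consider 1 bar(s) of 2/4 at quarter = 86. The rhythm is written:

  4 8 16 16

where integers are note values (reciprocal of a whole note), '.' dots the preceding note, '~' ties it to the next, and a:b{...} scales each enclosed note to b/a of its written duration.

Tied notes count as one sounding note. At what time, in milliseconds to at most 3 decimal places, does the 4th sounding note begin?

1. 0.0ms @ 0 + 697.674ms (1)
2. 697.674ms @ 1 + 348.837ms (1/2)
3. 1046.512ms @ 3/2 + 174.419ms (1/4)
4. 1220.93ms @ 7/4 + 174.419ms (1/4)

note 4 onset = 7/4b = 1220.93ms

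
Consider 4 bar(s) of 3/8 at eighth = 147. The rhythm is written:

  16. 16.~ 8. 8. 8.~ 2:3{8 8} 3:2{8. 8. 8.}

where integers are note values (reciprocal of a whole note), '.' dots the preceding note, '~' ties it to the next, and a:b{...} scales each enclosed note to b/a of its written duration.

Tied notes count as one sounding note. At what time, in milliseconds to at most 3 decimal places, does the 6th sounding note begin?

1. 0.0ms @ 0 + 306.122ms (3/4)
2. 306.122ms @ 3/4 + 918.367ms (9/4)
3. 1224.49ms @ 3 + 612.245ms (3/2)
4. 1836.735ms @ 9/2 + 1224.49ms (3)
5. 3061.224ms @ 15/2 + 612.245ms (3/2)
6. 3673.469ms @ 9 + 408.163ms (1)
7. 4081.633ms @ 10 + 408.163ms (1)
8. 4489.796ms @ 11 + 408.163ms (1)

note 6 onset = 9b = 3673.469ms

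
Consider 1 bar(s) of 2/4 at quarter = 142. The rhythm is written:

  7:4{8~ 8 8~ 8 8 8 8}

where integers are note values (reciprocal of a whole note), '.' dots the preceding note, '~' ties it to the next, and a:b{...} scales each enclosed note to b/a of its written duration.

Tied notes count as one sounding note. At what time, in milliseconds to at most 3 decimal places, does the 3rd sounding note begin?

1. 0.0ms @ 0 + 241.449ms (4/7)
2. 241.449ms @ 4/7 + 241.449ms (4/7)
3. 482.897ms @ 8/7 + 120.724ms (2/7)
4. 603.622ms @ 10/7 + 120.724ms (2/7)
5. 724.346ms @ 12/7 + 120.724ms (2/7)

note 3 onset = 8/7b = 482.897ms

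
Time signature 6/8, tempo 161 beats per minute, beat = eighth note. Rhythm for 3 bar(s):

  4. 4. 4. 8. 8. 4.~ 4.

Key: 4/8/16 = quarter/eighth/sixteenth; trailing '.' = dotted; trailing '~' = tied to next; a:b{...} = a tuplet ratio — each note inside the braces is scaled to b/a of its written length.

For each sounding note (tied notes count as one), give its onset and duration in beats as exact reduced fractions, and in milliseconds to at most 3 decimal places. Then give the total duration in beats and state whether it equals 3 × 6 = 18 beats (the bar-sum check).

1) 0.0ms=0b +1118.012ms=3b
2) 1118.012ms=3b +1118.012ms=3b
3) 2236.025ms=6b +1118.012ms=3b
4) 3354.037ms=9b +559.006ms=3/2b
5) 3913.043ms=21/2b +559.006ms=3/2b
6) 4472.05ms=12b +2236.025ms=6b
Σ=18b of 18 (161bpm 6/8) — PASS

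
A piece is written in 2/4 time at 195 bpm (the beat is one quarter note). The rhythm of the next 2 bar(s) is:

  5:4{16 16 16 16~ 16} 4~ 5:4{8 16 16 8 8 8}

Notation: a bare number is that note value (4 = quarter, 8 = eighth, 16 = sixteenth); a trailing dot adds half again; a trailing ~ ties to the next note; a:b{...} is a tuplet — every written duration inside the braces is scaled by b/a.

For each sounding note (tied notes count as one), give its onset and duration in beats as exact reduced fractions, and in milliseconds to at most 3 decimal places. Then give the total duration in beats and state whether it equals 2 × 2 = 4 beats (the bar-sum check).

1) 0.0ms=0b +61.538ms=1/5b
2) 61.538ms=1/5b +61.538ms=1/5b
3) 123.077ms=2/5b +61.538ms=1/5b
4) 184.615ms=3/5b +123.077ms=2/5b
5) 307.692ms=1b +430.769ms=7/5b
6) 738.462ms=12/5b +61.538ms=1/5b
7) 800.0ms=13/5b +61.538ms=1/5b
8) 861.538ms=14/5b +123.077ms=2/5b
9) 984.615ms=16/5b +123.077ms=2/5b
10) 1107.692ms=18/5b +123.077ms=2/5b
Σ=4b of 4 (195bpm 2/4) — PASS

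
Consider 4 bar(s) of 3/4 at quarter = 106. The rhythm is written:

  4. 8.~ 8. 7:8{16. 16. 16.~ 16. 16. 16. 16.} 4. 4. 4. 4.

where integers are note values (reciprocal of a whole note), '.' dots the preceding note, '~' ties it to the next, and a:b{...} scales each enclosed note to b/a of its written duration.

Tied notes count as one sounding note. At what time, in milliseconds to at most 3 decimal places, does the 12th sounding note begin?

note 12 onset = 21/2b = 5943.396ms

1. 0.0ms @ 0 + 849.057ms (3/2)
2. 849.057ms @ 3/2 + 849.057ms (3/2)
3. 1698.113ms @ 3 + 242.588ms (3/7)
4. 1940.701ms @ 24/7 + 242.588ms (3/7)
5. 2183.288ms @ 27/7 + 485.175ms (6/7)
6. 2668.464ms @ 33/7 + 242.588ms (3/7)
7. 2911.051ms @ 36/7 + 242.588ms (3/7)
8. 3153.639ms @ 39/7 + 242.588ms (3/7)
9. 3396.226ms @ 6 + 849.057ms (3/2)
10. 4245.283ms @ 15/2 + 849.057ms (3/2)
11. 5094.34ms @ 9 + 849.057ms (3/2)
12. 5943.396ms @ 21/2 + 849.057ms (3/2)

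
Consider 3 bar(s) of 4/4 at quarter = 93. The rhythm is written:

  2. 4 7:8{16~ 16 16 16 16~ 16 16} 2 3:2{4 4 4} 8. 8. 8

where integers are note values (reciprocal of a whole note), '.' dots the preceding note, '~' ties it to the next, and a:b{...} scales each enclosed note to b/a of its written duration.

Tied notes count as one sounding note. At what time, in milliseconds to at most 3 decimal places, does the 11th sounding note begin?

1. 0.0ms @ 0 + 1935.484ms (3)
2. 1935.484ms @ 3 + 645.161ms (1)
3. 2580.645ms @ 4 + 368.664ms (4/7)
4. 2949.309ms @ 32/7 + 184.332ms (2/7)
5. 3133.641ms @ 34/7 + 184.332ms (2/7)
6. 3317.972ms @ 36/7 + 368.664ms (4/7)
7. 3686.636ms @ 40/7 + 184.332ms (2/7)
8. 3870.968ms @ 6 + 1290.323ms (2)
9. 5161.29ms @ 8 + 430.108ms (2/3)
10. 5591.398ms @ 26/3 + 430.108ms (2/3)
11. 6021.505ms @ 28/3 + 430.108ms (2/3)
12. 6451.613ms @ 10 + 483.871ms (3/4)
13. 6935.484ms @ 43/4 + 483.871ms (3/4)
14. 7419.355ms @ 23/2 + 322.581ms (1/2)

note 11 onset = 28/3b = 6021.505ms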